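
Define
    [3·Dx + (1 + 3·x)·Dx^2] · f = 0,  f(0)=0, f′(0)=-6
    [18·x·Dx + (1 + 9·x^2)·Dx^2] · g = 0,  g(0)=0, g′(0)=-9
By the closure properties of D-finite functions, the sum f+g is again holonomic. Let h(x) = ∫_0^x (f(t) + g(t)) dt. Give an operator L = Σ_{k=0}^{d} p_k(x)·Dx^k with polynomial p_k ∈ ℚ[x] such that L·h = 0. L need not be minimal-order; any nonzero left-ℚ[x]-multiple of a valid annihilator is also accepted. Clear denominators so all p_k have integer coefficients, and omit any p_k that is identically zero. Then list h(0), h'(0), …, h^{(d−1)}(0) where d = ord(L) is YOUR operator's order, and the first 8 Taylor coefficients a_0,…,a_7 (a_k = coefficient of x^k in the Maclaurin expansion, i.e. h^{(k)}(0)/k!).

L = (-18 - 162·x + 486·x^2 + 486·x^3)·Dx^2 + (-12 - 36·x + 972·x^3 + 972·x^4)·Dx^3 + (-1 + 3·x + 18·x^2 + 54·x^3 + 243·x^4 + 243·x^5)·Dx^4  (order 4).
h: a_k = 0, 0, -15/2, 3, 9/4, 81/10, -81/2, 243/7, …
ICs: h(0) = 0, h′(0) = 0, h′′(0) = -15, h′′′(0) = 18.

f: a_k = 0, -6, 9, -18, 81/2, -486/5, 243, -4374/7, …
g: a_k = 0, -9, 0, 27, 0, -729/5, 0, 6561/7, …
h₀=f+g: left-lcm gives L₀, ord ≤ 4.
h=∫h₀ ⇒ L = L₀·Dx.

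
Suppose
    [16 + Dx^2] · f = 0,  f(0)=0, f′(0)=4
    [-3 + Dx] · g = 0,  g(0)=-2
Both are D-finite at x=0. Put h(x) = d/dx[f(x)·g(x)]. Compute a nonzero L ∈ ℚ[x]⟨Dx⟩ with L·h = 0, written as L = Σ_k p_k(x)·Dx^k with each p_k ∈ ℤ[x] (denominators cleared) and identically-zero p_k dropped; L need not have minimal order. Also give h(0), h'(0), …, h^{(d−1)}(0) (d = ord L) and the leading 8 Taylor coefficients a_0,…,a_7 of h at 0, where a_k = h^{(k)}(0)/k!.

L = 25 - 6·Dx + Dx^2  (order 2).
h: a_k = -8, -48, -44, 112, 779/3, 858/5, -4031/90, -2108/15, …
ICs: h(0) = -8, h′(0) = -48.

f: a_k = 0, 4, 0, -32/3, 0, 128/15, 0, -1024/315, …
g: a_k = -2, -6, -9, -9, -27/4, -81/20, -81/40, -243/280, …
Product ⇒ symmetric product L₀, ord ≤ 2.
h₀' ⇒ L via d/dx closure of L₀.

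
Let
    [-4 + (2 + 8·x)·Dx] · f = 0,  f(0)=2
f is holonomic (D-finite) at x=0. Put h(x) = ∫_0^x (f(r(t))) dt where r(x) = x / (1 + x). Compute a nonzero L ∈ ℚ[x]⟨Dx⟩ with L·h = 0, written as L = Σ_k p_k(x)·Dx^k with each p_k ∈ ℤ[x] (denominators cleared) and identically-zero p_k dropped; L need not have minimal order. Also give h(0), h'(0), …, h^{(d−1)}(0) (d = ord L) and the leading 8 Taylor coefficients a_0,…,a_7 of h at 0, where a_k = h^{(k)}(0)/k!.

f: a_k = 2, 4, -4, 8, -20, 56, -168, 528, …
h₀=f(r): pull back L_f along r ⇒ L₀.
h=∫₀ˣh₀: take L = L₀·Dx.
L = -2·Dx + (1 + 6·x + 5·x^2)·Dx^2  (order 2).
h: a_k = 0, 2, 2, -8/3, 5, -12, 34, -752/7, …
ICs: h(0) = 0, h′(0) = 2.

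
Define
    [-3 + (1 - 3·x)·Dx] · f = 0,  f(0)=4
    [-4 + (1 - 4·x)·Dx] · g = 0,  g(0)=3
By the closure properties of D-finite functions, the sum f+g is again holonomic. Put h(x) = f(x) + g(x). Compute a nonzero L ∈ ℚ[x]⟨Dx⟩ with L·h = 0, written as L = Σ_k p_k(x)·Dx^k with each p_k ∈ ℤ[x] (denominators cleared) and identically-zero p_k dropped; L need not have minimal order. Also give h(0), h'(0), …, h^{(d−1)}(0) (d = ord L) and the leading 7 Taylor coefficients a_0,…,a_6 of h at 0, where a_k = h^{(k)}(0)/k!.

L = -24 + (14 - 48·x)·Dx + (-1 + 7·x - 12·x^2)·Dx^2  (order 2).
h: a_k = 7, 24, 84, 300, 1092, 4044, 15204, …
ICs: h(0) = 7, h′(0) = 24.

f: a_k = 4, 12, 36, 108, 324, 972, 2916, …
g: a_k = 3, 12, 48, 192, 768, 3072, 12288, …
L₀ := lclm(L_f,L_g); ord L₀ ≤ 1+1.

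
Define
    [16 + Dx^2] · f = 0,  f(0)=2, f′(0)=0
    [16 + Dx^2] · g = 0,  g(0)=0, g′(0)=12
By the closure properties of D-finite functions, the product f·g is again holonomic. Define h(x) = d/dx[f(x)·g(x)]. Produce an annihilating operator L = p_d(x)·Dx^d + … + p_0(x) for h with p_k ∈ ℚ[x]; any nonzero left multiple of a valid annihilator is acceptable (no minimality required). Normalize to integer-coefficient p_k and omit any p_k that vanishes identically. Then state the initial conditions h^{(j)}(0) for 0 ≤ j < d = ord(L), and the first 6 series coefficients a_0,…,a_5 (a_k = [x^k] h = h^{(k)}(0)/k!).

f: a_k = 2, 0, -16, 0, 64/3, 0, …
g: a_k = 0, 12, 0, -32, 0, 128/5, …
Product ⇒ symmetric product L₀, ord ≤ 4.
Differentiate: ansatz ord ≤ ord L₀ ⇒ L.
L = 64 + Dx^2  (order 2).
h: a_k = 24, 0, -768, 0, 4096, 0, …
ICs: h(0) = 24, h′(0) = 0.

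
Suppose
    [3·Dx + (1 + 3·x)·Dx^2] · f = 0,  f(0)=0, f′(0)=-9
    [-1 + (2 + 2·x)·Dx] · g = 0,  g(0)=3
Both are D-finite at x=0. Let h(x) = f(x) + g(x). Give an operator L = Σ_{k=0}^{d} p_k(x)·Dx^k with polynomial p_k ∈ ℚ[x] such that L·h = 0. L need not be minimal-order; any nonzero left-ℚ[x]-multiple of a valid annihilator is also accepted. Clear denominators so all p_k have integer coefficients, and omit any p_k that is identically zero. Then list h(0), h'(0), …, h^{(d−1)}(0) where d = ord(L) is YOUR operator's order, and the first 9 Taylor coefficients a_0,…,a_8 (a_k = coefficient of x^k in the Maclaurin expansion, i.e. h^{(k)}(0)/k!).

f: a_k = 0, -9, 27/2, -27, 243/4, -729/5, 729/2, -6561/7, 19683/8, …
g: a_k = 3, 3/2, -3/8, 3/16, -15/128, 21/256, -63/1024, 99/2048, -1287/32768, …
f+g: L₀ = lclm(L_f,L_g), ord ≤ 2+1.
L = (27 + 9·x)·Dx + (69 + 126·x + 45·x^2)·Dx^2 + (10 + 46·x + 54·x^2 + 18·x^3)·Dx^3  (order 3).
h: a_k = 3, -15/2, 105/8, -429/16, 7761/128, -186519/1280, 373185/1024, -13436235/14336, 80620281/32768, …
ICs: h(0) = 3, h′(0) = -15/2, h′′(0) = 105/4.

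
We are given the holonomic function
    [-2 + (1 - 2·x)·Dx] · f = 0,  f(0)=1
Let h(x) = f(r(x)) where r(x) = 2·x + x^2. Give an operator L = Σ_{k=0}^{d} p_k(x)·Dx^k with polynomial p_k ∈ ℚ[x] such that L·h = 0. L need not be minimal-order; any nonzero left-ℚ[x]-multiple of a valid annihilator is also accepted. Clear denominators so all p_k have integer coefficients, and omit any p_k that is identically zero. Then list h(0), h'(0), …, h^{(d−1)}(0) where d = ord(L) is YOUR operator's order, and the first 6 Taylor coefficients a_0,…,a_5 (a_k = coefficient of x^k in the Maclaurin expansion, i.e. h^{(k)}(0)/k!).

f: a_k = 1, 2, 4, 8, 16, 32, …
h₀=f(r): pull back L_f along r ⇒ L₀.
L = (4 + 4·x) + (-1 + 4·x + 2·x^2)·Dx  (order 1).
h: a_k = 1, 4, 18, 80, 356, 1584, …
ICs: h(0) = 1.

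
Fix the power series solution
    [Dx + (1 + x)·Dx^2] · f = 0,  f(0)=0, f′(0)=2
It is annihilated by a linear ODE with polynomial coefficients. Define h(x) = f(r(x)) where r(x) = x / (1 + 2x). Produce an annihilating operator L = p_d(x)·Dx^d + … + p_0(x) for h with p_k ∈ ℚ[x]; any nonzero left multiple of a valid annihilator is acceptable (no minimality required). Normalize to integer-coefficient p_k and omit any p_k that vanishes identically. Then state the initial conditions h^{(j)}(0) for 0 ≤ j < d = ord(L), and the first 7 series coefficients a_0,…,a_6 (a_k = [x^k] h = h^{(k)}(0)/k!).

f: a_k = 0, 2, -1, 2/3, -1/2, 2/5, -1/3, …
Substitute x→r, Dx→(1/r')Dx; clear ⇒ L₀.
L = (5 + 12·x)·Dx + (1 + 5·x + 6·x^2)·Dx^2  (order 2).
h: a_k = 0, 2, -5, 38/3, -65/2, 422/5, -665/3, …
ICs: h(0) = 0, h′(0) = 2.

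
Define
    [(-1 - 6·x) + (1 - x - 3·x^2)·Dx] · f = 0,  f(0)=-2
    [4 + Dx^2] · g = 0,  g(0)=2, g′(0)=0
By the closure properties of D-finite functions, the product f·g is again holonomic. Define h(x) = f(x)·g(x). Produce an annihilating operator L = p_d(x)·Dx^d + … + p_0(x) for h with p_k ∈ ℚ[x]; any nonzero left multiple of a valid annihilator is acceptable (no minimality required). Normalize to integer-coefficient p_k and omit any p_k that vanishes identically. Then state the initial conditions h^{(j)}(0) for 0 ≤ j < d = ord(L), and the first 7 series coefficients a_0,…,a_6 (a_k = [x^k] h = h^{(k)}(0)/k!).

f: a_k = -2, -2, -8, -14, -38, -80, -194, …
g: a_k = 2, 0, -4, 0, 4/3, 0, -8/45, …
f·g: L₀ = L_f ⊗_s L_g, ord ≤ 1·2.
L = (2 + 4·x + 12·x^2) + (2 + 12·x)·Dx + (-1 + x + 3·x^2)·Dx^2  (order 2).
h: a_k = -4, -4, -8, -20, -140/3, -320/3, -11084/45, …
ICs: h(0) = -4, h′(0) = -4.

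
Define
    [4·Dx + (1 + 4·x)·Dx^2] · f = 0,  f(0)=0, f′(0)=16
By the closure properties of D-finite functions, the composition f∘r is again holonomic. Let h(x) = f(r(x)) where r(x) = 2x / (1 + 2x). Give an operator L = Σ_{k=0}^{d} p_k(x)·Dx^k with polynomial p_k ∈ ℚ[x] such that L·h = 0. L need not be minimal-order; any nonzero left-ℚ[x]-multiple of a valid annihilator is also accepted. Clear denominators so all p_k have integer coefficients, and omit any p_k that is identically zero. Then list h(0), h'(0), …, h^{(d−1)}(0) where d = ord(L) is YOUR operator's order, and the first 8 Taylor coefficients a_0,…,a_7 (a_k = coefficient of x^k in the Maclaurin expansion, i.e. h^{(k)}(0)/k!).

L = (12 + 40·x)·Dx + (1 + 12·x + 20·x^2)·Dx^2  (order 2).
h: a_k = 0, 32, -192, 3968/3, -9984, 399872/5, -666624, 39999488/7, …
ICs: h(0) = 0, h′(0) = 32.

f: a_k = 0, 16, -32, 256/3, -256, 4096/5, -8192/3, 65536/7, …
f∘r: x↦r, Dx↦Dx/r' in L_f ⇒ L₀.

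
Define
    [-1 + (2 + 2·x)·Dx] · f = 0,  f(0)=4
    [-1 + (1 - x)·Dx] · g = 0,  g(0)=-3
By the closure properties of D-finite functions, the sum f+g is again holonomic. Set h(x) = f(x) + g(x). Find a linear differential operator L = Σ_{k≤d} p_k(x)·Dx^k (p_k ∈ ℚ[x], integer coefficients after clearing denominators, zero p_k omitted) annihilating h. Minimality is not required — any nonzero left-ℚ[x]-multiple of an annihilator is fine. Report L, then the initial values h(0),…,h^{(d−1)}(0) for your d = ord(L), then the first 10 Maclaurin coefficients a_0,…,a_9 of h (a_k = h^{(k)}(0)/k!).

f: a_k = 4, 2, -1/2, 1/4, -5/32, 7/64, -21/256, 33/512, -429/8192, 715/16384, …
g: a_k = -3, -3, -3, -3, -3, -3, -3, -3, -3, -3, …
Sum ⇒ L₀ = lclm(L_f,L_g) in ℚ(x)⟨Dx⟩.
L = (5 + 3·x) + (-9 - 14·x - 9·x^2)·Dx + (2 + 6·x - 2·x^2 - 6·x^3)·Dx^2  (order 2).
h: a_k = 1, -1, -7/2, -11/4, -101/32, -185/64, -789/256, -1503/512, -25005/8192, -48437/16384, …
ICs: h(0) = 1, h′(0) = -1.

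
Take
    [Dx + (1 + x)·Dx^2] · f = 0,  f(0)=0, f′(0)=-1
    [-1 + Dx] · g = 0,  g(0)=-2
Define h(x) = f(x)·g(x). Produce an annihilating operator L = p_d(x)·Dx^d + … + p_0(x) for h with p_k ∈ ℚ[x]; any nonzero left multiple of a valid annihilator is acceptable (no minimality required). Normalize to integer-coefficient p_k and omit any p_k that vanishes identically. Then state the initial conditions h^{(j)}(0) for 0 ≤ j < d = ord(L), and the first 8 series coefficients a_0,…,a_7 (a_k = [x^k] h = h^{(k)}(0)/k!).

L = x + (-1 - 2·x)·Dx + (1 + x)·Dx^2  (order 2).
h: a_k = 0, 2, 1, 2/3, 0, 3/20, -7/72, 23/252, …
ICs: h(0) = 0, h′(0) = 2.

f: a_k = 0, -1, 1/2, -1/3, 1/4, -1/5, 1/6, -1/7, …
g: a_k = -2, -2, -1, -1/3, -1/12, -1/60, -1/360, -1/2520, …
L₀ := L_f ⊗_s L_g (sym. prod.), ord ≤ 2.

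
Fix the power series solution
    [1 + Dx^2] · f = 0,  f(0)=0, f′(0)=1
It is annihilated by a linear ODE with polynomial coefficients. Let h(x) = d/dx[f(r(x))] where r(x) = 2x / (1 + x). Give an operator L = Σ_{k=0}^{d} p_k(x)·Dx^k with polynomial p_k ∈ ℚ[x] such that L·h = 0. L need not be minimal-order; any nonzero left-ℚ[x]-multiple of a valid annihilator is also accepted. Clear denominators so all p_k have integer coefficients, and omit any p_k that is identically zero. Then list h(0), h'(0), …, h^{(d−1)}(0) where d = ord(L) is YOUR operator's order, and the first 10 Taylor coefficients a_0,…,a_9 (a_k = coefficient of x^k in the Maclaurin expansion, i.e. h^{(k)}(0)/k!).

L = (10 + 12·x + 6·x^2) + (6 + 18·x + 18·x^2 + 6·x^3)·Dx + (1 + 4·x + 6·x^2 + 4·x^3 + x^4)·Dx^2  (order 2).
h: a_k = 2, -4, 2, 8, -86/3, 60, -4418/45, 6064/45, -49262/315, 9148/63, …
ICs: h(0) = 2, h′(0) = -4.

f: a_k = 0, 1, 0, -1/6, 0, 1/120, 0, -1/5040, 0, 1/362880, …
f∘r: x↦r, Dx↦Dx/r' in L_f ⇒ L₀.
h₀' ⇒ L via d/dx closure of L₀.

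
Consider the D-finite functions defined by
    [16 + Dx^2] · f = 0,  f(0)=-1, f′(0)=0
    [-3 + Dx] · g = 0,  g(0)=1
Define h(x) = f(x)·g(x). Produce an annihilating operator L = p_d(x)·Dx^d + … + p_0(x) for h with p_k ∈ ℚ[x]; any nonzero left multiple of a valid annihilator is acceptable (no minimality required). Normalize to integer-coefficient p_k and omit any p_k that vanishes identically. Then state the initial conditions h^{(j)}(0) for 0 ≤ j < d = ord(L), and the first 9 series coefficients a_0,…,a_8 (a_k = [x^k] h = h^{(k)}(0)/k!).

L = 25 - 6·Dx + Dx^2  (order 2).
h: a_k = -1, -3, 7/2, 39/2, 527/24, 79/40, -11753/720, -25481/1680, -164833/40320, …
ICs: h(0) = -1, h′(0) = -3.

f: a_k = -1, 0, 8, 0, -32/3, 0, 256/45, 0, -512/315, …
g: a_k = 1, 3, 9/2, 9/2, 27/8, 81/40, 81/80, 243/560, 729/4480, …
L₀ := L_f ⊗_s L_g (sym. prod.), ord ≤ 2.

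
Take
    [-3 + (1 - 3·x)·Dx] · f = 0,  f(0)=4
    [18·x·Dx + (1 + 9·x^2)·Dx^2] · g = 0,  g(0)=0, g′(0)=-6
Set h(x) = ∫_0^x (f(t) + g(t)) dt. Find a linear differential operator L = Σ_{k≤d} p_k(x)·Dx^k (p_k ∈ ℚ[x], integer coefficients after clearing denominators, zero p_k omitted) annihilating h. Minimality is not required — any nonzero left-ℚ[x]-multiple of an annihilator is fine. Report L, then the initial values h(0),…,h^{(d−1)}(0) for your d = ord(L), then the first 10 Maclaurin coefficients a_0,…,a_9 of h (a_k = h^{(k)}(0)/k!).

L = (-18 + 216·x + 486·x^2)·Dx^2 + (12 - 18·x + 108·x^2 + 486·x^3)·Dx^3 + (-1 + 81·x^4)·Dx^4  (order 4).
h: a_k = 0, 4, 3, 12, 63/2, 324/5, 729/5, 2916/7, 32805/28, 2916, …
ICs: h(0) = 0, h′(0) = 4, h′′(0) = 6, h′′′(0) = 72.

f: a_k = 4, 12, 36, 108, 324, 972, 2916, 8748, 26244, 78732, …
g: a_k = 0, -6, 0, 18, 0, -486/5, 0, 4374/7, 0, -4374, …
L₀ := lclm(L_f,L_g); ord L₀ ≤ 1+2.
∫: right-multiply L₀ by Dx.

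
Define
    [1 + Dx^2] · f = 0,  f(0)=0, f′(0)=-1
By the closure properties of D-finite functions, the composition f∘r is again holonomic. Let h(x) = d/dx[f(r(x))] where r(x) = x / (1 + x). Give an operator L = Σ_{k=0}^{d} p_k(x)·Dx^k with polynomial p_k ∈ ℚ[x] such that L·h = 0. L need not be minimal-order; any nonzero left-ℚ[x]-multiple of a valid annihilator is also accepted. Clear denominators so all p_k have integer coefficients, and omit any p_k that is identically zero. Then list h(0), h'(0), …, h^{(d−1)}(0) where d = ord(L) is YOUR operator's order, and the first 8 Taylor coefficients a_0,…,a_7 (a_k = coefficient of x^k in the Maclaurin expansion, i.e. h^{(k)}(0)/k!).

f: a_k = 0, -1, 0, 1/6, 0, -1/120, 0, 1/5040, …
L₀ from L_f via x↦r, Dx↦r'^{-1}Dx.
h₀' ⇒ L via d/dx closure of L₀.
L = (7 + 12·x + 6·x^2) + (6 + 18·x + 18·x^2 + 6·x^3)·Dx + (1 + 4·x + 6·x^2 + 4·x^3 + x^4)·Dx^2  (order 2).
h: a_k = -1, 2, -5/2, 2, -1/24, -15/4, 6931/720, -1591/90, …
ICs: h(0) = -1, h′(0) = 2.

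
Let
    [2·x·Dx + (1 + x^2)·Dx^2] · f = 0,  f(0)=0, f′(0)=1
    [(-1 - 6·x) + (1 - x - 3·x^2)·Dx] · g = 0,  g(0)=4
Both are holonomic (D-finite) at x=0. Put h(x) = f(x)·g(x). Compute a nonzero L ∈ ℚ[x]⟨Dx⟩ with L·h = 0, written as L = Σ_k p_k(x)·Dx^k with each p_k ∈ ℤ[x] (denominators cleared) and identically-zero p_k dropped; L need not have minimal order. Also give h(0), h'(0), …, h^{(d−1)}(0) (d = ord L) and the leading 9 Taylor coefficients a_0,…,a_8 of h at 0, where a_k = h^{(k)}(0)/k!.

f: a_k = 0, 1, 0, -1/3, 0, 1/5, 0, -1/7, 0, …
g: a_k = 4, 4, 16, 28, 76, 160, 388, 868, 2032, …
Sym-product of L_f,L_g gives L₀ (≤ ord 2).
L = (6 + 2·x + 18·x^2) + (2 + 10·x + 4·x^2 + 18·x^3)·Dx + (-1 + x + 2·x^2 + x^3 + 3·x^4)·Dx^2  (order 2).
h: a_k = 0, 4, 4, 44/3, 80/3, 1072/15, 2272/15, 38356/105, 86068/105, …
ICs: h(0) = 0, h′(0) = 4.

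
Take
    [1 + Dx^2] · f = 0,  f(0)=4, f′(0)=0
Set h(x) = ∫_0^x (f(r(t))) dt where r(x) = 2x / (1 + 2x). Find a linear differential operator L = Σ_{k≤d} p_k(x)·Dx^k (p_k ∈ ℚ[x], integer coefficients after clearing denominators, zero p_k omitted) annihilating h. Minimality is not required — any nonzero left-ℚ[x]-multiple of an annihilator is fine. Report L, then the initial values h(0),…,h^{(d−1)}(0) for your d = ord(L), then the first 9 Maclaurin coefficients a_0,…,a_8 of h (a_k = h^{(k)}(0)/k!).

L = 4·Dx + (4 + 24·x + 48·x^2 + 32·x^3)·Dx^2 + (1 + 8·x + 24·x^2 + 32·x^3 + 16·x^4)·Dx^3  (order 3).
h: a_k = 0, 4, 0, -8/3, 8, -56/3, 352/9, -24016/315, 696/5, …
ICs: h(0) = 0, h′(0) = 4, h′′(0) = 0.

f: a_k = 4, 0, -2, 0, 1/6, 0, -1/180, 0, 1/10080, …
Change of var in L_f (x↦r) gives L₀.
h=∫h₀ ⇒ L = L₀·Dx.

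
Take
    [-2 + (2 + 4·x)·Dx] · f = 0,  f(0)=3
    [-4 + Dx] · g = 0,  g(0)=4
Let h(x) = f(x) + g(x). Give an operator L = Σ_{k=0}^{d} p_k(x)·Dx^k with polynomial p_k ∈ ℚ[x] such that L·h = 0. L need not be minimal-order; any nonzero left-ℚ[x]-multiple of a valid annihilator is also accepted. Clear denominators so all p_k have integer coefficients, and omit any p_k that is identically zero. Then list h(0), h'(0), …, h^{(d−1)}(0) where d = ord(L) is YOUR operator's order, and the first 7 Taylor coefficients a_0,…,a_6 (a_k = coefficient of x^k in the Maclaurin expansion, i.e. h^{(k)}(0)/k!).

f: a_k = 3, 3, -3/2, 3/2, -15/8, 21/8, -63/16, …
g: a_k = 4, 16, 32, 128/3, 128/3, 512/15, 1024/45, …
Weyl lclm of L_f,L_g ⇒ L₀ (ord ≤ 2).
L = (20 + 32·x) + (-17 - 64·x - 64·x^2)·Dx + (3 + 14·x + 16·x^2)·Dx^2  (order 2).
h: a_k = 7, 19, 61/2, 265/6, 979/24, 4411/120, 13549/720, …
ICs: h(0) = 7, h′(0) = 19.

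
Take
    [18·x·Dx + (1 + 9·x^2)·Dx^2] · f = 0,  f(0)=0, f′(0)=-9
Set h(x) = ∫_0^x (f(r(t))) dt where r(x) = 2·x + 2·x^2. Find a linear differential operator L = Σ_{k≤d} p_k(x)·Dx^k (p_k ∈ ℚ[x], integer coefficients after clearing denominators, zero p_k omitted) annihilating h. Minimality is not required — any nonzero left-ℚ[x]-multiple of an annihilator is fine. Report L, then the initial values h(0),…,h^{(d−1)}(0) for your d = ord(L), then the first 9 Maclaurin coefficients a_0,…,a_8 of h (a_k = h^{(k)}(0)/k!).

L = (-2 + 72·x + 288·x^2 + 432·x^3 + 216·x^4)·Dx^2 + (1 + 2·x + 36·x^2 + 144·x^3 + 180·x^4 + 72·x^5)·Dx^3  (order 3).
h: a_k = 0, 0, -9, -6, 54, 648/5, -3348/5, -23112/7, 64152/7, …
ICs: h(0) = 0, h′(0) = 0, h′′(0) = -18.

f: a_k = 0, -9, 0, 27, 0, -729/5, 0, 6561/7, 0, …
L₀ from L_f via x↦r, Dx↦r'^{-1}Dx.
Integrate: L := L₀·Dx.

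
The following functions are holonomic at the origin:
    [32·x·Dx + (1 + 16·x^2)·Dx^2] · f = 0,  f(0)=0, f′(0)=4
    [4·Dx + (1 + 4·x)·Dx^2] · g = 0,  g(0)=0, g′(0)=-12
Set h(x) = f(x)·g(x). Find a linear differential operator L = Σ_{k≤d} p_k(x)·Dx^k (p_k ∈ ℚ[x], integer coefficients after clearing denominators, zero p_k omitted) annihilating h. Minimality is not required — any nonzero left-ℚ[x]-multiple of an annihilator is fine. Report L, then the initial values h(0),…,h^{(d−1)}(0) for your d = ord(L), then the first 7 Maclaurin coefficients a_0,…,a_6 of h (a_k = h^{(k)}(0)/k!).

L = (1536 + 11264·x + 81920·x^2 + 638976·x^3 + 1966080·x^4 + 3407872·x^5 + 4194304·x^7)·Dx + (288 + 7936·x + 78848·x^2 + 495616·x^3 + 2228224·x^4 + 6094848·x^5 + 9175040·x^6 + 3145728·x^7 + 14680064·x^8)·Dx^2 + (48 + 1024·x + 12288·x^2 + 79872·x^3 + 368640·x^4 + 1277952·x^5 + 3145728·x^6 + 4718592·x^7 + 3145728·x^8 + 8388608·x^9)·Dx^3 + (5 + 72·x + 592·x^2 + 3584·x^3 + 16896·x^4 + 61440·x^5 + 172032·x^6 + 393216·x^7 + 589824·x^8 + 524288·x^9 + 1048576·x^10)·Dx^4  (order 4).
h: a_k = 0, 0, -48, 96, 0, 256, -53248/15, …
ICs: h(0) = 0, h′(0) = 0, h′′(0) = -96, h′′′(0) = 576.

f: a_k = 0, 4, 0, -64/3, 0, 1024/5, 0, …
g: a_k = 0, -12, 24, -64, 192, -3072/5, 2048, …
L₀ := L_f ⊗_s L_g (sym. prod.), ord ≤ 4.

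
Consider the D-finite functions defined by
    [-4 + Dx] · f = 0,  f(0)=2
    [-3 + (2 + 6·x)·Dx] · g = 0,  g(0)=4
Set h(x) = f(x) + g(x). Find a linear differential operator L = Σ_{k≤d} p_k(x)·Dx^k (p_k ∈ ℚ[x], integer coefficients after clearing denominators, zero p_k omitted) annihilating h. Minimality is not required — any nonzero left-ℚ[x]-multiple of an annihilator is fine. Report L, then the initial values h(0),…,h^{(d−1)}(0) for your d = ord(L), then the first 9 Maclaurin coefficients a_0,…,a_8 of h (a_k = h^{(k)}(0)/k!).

L = (132 + 288·x) + (-73 - 384·x - 576·x^2)·Dx + (10 + 78·x + 144·x^2)·Dx^2  (order 2).
h: a_k = 6, 14, 23/2, 337/12, 833/96, 41899/960, -557833/11520, 23782441/161280, -878232127/2580480, …
ICs: h(0) = 6, h′(0) = 14.

f: a_k = 2, 8, 16, 64/3, 64/3, 256/15, 512/45, 2048/315, 1024/315, …
g: a_k = 4, 6, -9/2, 27/4, -405/32, 1701/64, -15309/256, 72171/512, -2814669/8192, …
h₀=f+g: left-lcm gives L₀, ord ≤ 2.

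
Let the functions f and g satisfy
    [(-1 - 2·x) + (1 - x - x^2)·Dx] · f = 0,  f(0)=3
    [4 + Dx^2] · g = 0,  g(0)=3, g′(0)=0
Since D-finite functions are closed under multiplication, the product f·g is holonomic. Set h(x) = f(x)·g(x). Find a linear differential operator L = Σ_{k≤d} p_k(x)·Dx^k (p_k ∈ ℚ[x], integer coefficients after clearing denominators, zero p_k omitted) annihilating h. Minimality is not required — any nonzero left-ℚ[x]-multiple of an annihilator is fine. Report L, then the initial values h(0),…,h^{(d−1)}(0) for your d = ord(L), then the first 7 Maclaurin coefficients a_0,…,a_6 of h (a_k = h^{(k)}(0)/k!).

f: a_k = 3, 3, 6, 9, 15, 24, 39, …
g: a_k = 3, 0, -6, 0, 2, 0, -4/15, …
h₀=f·g: eliminate ⇒ L₀, order ≤ 1·2.
L = (-2 + 4·x + 4·x^2) + (2 + 4·x)·Dx + (-1 + x + x^2)·Dx^2  (order 2).
h: a_k = 9, 9, 0, 9, 15, 24, 191/5, …
ICs: h(0) = 9, h′(0) = 9.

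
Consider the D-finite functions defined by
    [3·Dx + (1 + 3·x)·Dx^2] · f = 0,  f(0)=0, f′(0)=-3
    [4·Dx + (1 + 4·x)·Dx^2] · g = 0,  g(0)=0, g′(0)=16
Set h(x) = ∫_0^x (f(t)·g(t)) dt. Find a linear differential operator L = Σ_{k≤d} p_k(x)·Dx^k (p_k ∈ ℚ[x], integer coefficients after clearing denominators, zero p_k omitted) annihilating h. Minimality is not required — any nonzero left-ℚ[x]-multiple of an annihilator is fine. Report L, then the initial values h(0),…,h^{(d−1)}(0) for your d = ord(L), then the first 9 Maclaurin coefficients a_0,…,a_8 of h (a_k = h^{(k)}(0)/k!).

f: a_k = 0, -3, 9/2, -9, 81/4, -243/5, 243/2, -2187/7, 6561/8, …
g: a_k = 0, 16, -32, 256/3, -256, 4096/5, -8192/3, 65536/7, -32768, …
Product ⇒ symmetric product L₀, ord ≤ 4.
∫: right-multiply L₀ by Dx.
L = (600 + 4032·x + 6912·x^2)·Dx^2 + (854 + 8808·x + 30240·x^2 + 34560·x^3)·Dx^3 + (172 + 2380·x + 12312·x^2 + 28224·x^3 + 24192·x^4)·Dx^4 + (7 + 122·x + 847·x^2 + 2928·x^3 + 5040·x^4 + 3456·x^5)·Dx^5  (order 5).
h: a_k = 0, 0, 0, -16, 42, -544/5, 294, -29016/35, 12131/5, …
ICs: h(0) = 0, h′(0) = 0, h′′(0) = 0, h′′′(0) = -96, h′′′′(0) = 1008.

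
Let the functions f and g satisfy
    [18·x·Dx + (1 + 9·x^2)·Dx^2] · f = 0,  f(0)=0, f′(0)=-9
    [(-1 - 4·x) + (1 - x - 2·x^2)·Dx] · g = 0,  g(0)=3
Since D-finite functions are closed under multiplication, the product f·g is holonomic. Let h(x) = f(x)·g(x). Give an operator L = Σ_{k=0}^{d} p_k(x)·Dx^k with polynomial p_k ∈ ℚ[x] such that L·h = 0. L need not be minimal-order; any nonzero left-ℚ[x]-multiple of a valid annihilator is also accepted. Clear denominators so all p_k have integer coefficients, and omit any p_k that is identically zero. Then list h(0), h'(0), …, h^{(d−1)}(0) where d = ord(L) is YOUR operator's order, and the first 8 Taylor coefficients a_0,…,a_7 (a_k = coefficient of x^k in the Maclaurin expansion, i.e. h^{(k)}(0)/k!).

f: a_k = 0, -9, 0, 27, 0, -729/5, 0, 6561/7, …
g: a_k = 3, 3, 9, 15, 33, 63, 129, 255, …
L₀ := L_f ⊗_s L_g (sym. prod.), ord ≤ 2.
L = (4 + 18·x + 108·x^2) + (2 - 10·x + 36·x^2 + 108·x^3)·Dx + (-1 + x - 7·x^2 + 9·x^3 + 18·x^4)·Dx^2  (order 2).
h: a_k = 0, -27, -27, 0, -54, -2457/5, -2997/5, 43038/35, …
ICs: h(0) = 0, h′(0) = -27.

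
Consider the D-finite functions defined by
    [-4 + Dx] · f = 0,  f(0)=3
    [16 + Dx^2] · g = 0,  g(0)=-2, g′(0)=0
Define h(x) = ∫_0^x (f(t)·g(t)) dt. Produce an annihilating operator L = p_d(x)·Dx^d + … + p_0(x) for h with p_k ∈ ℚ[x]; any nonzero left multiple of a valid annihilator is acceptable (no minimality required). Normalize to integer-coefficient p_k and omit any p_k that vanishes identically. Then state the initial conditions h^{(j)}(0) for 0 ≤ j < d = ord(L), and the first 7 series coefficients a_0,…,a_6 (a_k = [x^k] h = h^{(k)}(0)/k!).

L = 32·Dx - 8·Dx^2 + Dx^3  (order 3).
h: a_k = 0, -6, -12, 0, 32, 256/5, 512/15, …
ICs: h(0) = 0, h′(0) = -6, h′′(0) = -24.

f: a_k = 3, 12, 24, 32, 32, 128/5, 256/15, …
g: a_k = -2, 0, 16, 0, -64/3, 0, 512/45, …
h₀=f·g: eliminate ⇒ L₀, order ≤ 1·2.
Integrate: L := L₀·Dx.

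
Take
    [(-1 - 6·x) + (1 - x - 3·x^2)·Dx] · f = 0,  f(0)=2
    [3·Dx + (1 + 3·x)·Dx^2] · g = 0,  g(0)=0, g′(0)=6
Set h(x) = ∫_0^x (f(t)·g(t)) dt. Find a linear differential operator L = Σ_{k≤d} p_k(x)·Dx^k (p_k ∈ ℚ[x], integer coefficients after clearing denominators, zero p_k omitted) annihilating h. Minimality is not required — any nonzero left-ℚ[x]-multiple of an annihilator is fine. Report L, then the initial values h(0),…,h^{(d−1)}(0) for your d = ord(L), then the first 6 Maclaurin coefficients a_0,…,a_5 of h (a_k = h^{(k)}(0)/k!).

L = (9 + 36·x)·Dx + (-1 + 21·x + 45·x^2)·Dx^2 + (-1 - 2·x + 6·x^2 + 9·x^3)·Dx^3  (order 3).
h: a_k = 0, 0, 6, -2, 33/2, -33/5, …
ICs: h(0) = 0, h′(0) = 0, h′′(0) = 12.

f: a_k = 2, 2, 8, 14, 38, 80, …
g: a_k = 0, 6, -9, 18, -81/2, 486/5, …
h₀=f·g: eliminate ⇒ L₀, order ≤ 1·2.
∫: right-multiply L₀ by Dx.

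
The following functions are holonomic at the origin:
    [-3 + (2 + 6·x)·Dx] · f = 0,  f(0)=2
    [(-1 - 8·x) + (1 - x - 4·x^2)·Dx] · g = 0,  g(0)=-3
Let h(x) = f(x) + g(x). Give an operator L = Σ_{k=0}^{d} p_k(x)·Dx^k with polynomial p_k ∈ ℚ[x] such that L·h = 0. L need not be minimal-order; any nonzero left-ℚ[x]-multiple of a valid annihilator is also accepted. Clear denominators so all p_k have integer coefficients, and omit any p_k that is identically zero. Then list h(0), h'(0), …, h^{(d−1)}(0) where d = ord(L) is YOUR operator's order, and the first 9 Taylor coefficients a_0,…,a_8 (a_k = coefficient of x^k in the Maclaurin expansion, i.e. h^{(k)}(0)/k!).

L = (69 + 387·x + 900·x^2 + 1440·x^3) + (-49 - 318·x - 1257·x^2 - 3240·x^3 - 3600·x^4)·Dx + (-2 + 46·x + 234·x^2 - 86·x^3 - 1440·x^4 - 1440·x^5)·Dx^2  (order 2).
h: a_k = -1, 0, -69/4, -189/8, -5973/64, -23259/128, -293325/512, -1282581/1024, -60076749/16384, …
ICs: h(0) = -1, h′(0) = 0.

f: a_k = 2, 3, -9/4, 27/8, -405/64, 1701/128, -15309/512, 72171/1024, -2814669/16384, …
g: a_k = -3, -3, -15, -27, -87, -195, -543, -1323, -3495, …
L₀ := lclm(L_f,L_g); ord L₀ ≤ 1+1.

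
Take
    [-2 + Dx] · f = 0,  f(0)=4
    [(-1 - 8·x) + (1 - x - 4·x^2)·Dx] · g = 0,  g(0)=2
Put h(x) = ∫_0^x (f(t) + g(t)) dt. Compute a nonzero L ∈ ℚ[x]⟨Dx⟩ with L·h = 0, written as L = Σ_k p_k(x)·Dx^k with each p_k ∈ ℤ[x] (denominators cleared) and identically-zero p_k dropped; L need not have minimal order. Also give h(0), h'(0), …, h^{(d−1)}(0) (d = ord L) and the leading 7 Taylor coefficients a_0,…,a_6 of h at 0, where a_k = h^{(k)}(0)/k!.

L = (16 + 20·x + 240·x^2 + 128·x^3)·Dx + (-6 - 32·x - 124·x^2 + 32·x^3 + 64·x^4)·Dx^2 + (-1 + 11·x + 2·x^2 - 48·x^3 - 32·x^4)·Dx^3  (order 3).
h: a_k = 0, 6, 5, 6, 35/6, 182/15, 983/45, …
ICs: h(0) = 0, h′(0) = 6, h′′(0) = 10.

f: a_k = 4, 8, 8, 16/3, 8/3, 16/15, 16/45, …
g: a_k = 2, 2, 10, 18, 58, 130, 362, …
Weyl lclm of L_f,L_g ⇒ L₀ (ord ≤ 2).
h=∫₀ˣh₀: take L = L₀·Dx.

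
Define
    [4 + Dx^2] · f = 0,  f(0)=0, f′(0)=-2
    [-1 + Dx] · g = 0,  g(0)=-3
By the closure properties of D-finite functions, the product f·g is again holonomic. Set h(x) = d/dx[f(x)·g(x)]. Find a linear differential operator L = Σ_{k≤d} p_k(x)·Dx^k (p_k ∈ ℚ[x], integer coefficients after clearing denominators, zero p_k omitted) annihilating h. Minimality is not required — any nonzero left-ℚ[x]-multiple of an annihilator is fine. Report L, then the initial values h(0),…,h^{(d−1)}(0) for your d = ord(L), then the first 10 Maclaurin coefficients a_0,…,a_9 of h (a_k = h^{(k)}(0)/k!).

L = 5 - 2·Dx + Dx^2  (order 2).
h: a_k = 6, 12, -3, -12, -19/4, 11/10, 139/120, 1/5, -359/6720, -779/30240, …
ICs: h(0) = 6, h′(0) = 12.

f: a_k = 0, -2, 0, 4/3, 0, -4/15, 0, 8/315, 0, -4/2835, …
g: a_k = -3, -3, -3/2, -1/2, -1/8, -1/40, -1/240, -1/1680, -1/13440, -1/120960, …
h₀=f·g: eliminate ⇒ L₀, order ≤ 2·1.
h=h₀': d/dx-closure on L₀ ⇒ L.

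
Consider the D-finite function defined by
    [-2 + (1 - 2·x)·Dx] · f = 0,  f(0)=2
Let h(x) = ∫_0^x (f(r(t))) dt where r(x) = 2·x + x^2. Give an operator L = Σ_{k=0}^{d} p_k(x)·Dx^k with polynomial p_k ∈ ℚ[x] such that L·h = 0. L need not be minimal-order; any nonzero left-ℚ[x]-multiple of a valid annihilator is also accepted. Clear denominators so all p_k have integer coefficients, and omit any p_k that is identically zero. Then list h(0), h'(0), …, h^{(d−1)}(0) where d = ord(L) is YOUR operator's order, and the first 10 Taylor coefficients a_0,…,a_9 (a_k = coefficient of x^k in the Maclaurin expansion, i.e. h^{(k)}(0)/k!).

f: a_k = 2, 4, 8, 16, 32, 64, 128, 256, 512, 1024, …
L₀ from L_f via x↦r, Dx↦r'^{-1}Dx.
Integrate: L := L₀·Dx.
L = (4 + 4·x)·Dx + (-1 + 4·x + 2·x^2)·Dx^2  (order 2).
h: a_k = 0, 2, 4, 12, 40, 712/5, 528, 14096/7, 7840, 31008, …
ICs: h(0) = 0, h′(0) = 2.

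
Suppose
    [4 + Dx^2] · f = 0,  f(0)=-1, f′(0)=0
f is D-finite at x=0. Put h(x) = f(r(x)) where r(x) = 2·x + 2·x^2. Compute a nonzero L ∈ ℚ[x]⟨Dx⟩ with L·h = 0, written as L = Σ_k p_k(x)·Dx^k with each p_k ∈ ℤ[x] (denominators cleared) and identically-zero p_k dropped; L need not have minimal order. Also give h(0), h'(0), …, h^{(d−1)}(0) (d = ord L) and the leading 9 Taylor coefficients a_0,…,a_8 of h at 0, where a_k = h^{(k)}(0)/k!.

f: a_k = -1, 0, 2, 0, -2/3, 0, 4/45, 0, -2/315, …
Change of var in L_f (x↦r) gives L₀.
L = (16 + 96·x + 192·x^2 + 128·x^3) - 2·Dx + (1 + 2·x)·Dx^2  (order 2).
h: a_k = -1, 0, 8, 16, -8/3, -128/3, -2624/45, -128/15, 23008/315, …
ICs: h(0) = -1, h′(0) = 0.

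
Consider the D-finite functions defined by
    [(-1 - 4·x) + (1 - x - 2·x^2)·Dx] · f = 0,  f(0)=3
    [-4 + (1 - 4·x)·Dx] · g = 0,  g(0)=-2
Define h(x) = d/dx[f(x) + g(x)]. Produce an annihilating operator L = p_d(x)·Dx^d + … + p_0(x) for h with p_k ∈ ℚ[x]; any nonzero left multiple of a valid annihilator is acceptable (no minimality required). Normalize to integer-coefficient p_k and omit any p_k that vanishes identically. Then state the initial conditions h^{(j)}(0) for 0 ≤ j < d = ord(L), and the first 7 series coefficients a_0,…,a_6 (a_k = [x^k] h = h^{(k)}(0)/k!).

f: a_k = 3, 3, 9, 15, 33, 63, 129, …
g: a_k = -2, -8, -32, -128, -512, -2048, -8192, …
L₀ := lclm(L_f,L_g); ord L₀ ≤ 1+1.
h₀' ⇒ L via d/dx closure of L₀.
L = (168 + 192·x + 1728·x^2 - 768·x^3 + 768·x^4) + (-33 - 144·x + 264·x^2 + 1056·x^3 - 576·x^4 + 768·x^5)·Dx + (1 + 13·x - 100·x^2 + 120·x^3 + 40·x^4 - 64·x^5 + 128·x^6)·Dx^2  (order 2).
h: a_k = -5, -46, -339, -1916, -9925, -48378, -227591, …
ICs: h(0) = -5, h′(0) = -46.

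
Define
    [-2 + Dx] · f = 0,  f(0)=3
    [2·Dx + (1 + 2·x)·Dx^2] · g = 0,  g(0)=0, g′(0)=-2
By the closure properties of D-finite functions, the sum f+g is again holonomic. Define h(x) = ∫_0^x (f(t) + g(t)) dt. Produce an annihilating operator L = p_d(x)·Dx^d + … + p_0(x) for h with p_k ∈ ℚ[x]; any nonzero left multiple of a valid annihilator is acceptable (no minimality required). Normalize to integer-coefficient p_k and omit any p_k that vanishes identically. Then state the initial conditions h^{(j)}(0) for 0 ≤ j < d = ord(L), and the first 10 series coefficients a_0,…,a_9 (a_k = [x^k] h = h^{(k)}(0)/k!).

L = (-6 - 4·x)·Dx^2 + (1 - 4·x - 4·x^2)·Dx^3 + (1 + 3·x + 2·x^2)·Dx^4  (order 4).
h: a_k = 0, 3, 2, 8/3, 1/3, 6/5, -14/15, 164/105, -239/105, 3362/945, …
ICs: h(0) = 0, h′(0) = 3, h′′(0) = 4, h′′′(0) = 16.

f: a_k = 3, 6, 6, 4, 2, 4/5, 4/15, 8/105, 2/105, 4/945, …
g: a_k = 0, -2, 2, -8/3, 4, -32/5, 32/3, -128/7, 32, -512/9, …
h₀=f+g: left-lcm gives L₀, ord ≤ 3.
h=∫₀ˣh₀: take L = L₀·Dx.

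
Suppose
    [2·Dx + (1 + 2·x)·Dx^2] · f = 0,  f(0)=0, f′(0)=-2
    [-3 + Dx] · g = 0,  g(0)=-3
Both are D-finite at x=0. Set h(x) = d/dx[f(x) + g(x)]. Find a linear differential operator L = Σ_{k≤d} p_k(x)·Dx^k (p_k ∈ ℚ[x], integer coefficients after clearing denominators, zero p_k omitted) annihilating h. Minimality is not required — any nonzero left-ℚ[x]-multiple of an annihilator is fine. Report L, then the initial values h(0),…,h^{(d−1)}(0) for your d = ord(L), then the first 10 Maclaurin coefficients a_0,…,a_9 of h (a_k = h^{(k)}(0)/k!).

f: a_k = 0, -2, 2, -8/3, 4, -32/5, 32/3, -128/7, 32, -512/9, …
g: a_k = -3, -9, -27/2, -27/2, -81/8, -243/40, -243/80, -729/560, -2187/4480, -729/4480, …
f+g: L₀ = lclm(L_f,L_g), ord ≤ 2+1.
h₀' ⇒ L via d/dx closure of L₀.
L = (-42 - 36·x) + (-1 - 36·x - 36·x^2)·Dx + (5 + 16·x + 12·x^2)·Dx^2  (order 2).
h: a_k = -11, -23, -97/2, -49/2, -499/8, 1831/40, -10969/80, 141173/560, -2300321/4480, 4585333/4480, …
ICs: h(0) = -11, h′(0) = -23.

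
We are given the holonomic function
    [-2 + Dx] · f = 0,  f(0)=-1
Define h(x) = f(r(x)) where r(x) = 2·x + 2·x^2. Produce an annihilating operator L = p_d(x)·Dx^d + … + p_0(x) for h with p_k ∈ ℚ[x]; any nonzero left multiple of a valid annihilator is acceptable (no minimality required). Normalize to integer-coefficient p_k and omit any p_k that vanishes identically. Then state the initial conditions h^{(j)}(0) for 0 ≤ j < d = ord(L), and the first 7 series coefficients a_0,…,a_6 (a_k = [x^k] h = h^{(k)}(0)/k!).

f: a_k = -1, -2, -2, -4/3, -2/3, -4/15, -4/45, …
L₀ from L_f via x↦r, Dx↦r'^{-1}Dx.
L = (-4 - 8·x) + Dx  (order 1).
h: a_k = -1, -4, -12, -80/3, -152/3, -416/5, -5536/45, …
ICs: h(0) = -1.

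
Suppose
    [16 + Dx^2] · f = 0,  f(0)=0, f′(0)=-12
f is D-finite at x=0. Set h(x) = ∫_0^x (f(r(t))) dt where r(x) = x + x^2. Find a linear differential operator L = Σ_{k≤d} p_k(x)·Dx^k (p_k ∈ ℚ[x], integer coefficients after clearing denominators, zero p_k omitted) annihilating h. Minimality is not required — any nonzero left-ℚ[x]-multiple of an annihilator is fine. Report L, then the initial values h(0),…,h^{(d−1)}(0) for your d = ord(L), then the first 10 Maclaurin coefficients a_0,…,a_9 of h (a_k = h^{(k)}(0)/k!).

f: a_k = 0, -12, 0, 32, 0, -128/5, 0, 1024/105, 0, -2048/945, …
h₀=f(r): pull back L_f along r ⇒ L₀.
h=∫₀ˣh₀: take L = L₀·Dx.
L = (16 + 96·x + 192·x^2 + 128·x^3)·Dx - 2·Dx^2 + (1 + 2·x)·Dx^3  (order 3).
h: a_k = 0, 0, -6, -4, 8, 96/5, 176/15, -96/7, -3232/105, -2816/135, …
ICs: h(0) = 0, h′(0) = 0, h′′(0) = -12.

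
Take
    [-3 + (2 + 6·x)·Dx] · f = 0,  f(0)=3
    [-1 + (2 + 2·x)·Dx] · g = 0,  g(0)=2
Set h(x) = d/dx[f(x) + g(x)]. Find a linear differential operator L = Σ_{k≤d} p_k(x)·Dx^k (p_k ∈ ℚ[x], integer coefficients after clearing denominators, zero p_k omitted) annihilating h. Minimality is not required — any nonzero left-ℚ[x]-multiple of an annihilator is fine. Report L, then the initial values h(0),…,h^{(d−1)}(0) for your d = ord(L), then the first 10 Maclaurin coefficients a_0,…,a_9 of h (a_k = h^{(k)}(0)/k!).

L = -9 + (-24 - 36·x)·Dx + (-4 - 16·x - 12·x^2)·Dx^2  (order 2).
h: a_k = 11/2, -29/4, 249/16, -1225/32, 25585/256, -137907/512, 1516053/2048, -8444865/4096, 379993185/65536, -2153246095/131072, …
ICs: h(0) = 11/2, h′(0) = -29/4.

f: a_k = 3, 9/2, -27/8, 81/16, -1215/128, 5103/256, -45927/1024, 216513/2048, -8444007/32768, 42220035/65536, …
g: a_k = 2, 1, -1/4, 1/8, -5/64, 7/128, -21/512, 33/1024, -429/16384, 715/32768, …
Weyl lclm of L_f,L_g ⇒ L₀ (ord ≤ 2).
Differentiate: ansatz ord ≤ ord L₀ ⇒ L.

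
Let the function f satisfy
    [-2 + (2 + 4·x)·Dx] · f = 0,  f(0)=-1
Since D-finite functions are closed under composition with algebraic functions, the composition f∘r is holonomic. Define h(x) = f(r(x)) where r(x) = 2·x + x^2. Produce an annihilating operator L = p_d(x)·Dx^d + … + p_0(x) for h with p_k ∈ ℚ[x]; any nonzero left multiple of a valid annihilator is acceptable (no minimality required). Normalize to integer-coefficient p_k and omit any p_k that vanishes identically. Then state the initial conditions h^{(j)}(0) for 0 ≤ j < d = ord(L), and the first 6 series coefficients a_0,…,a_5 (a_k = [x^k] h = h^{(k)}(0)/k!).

L = (-2 - 2·x) + (1 + 4·x + 2·x^2)·Dx  (order 1).
h: a_k = -1, -2, 1, -2, 9/2, -11, …
ICs: h(0) = -1.

f: a_k = -1, -1, 1/2, -1/2, 5/8, -7/8, …
h₀=f(r): pull back L_f along r ⇒ L₀.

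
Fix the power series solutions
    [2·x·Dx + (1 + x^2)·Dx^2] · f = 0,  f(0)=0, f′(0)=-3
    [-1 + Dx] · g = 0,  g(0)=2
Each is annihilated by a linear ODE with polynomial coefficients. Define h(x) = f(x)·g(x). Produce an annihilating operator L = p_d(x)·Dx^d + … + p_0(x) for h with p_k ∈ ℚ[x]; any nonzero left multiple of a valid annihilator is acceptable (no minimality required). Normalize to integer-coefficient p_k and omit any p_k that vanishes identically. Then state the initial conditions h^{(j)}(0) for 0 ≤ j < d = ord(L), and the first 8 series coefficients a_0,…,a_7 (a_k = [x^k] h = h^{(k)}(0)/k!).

L = (1 - 2·x + x^2) + (-2 + 2·x - 2·x^2)·Dx + (1 + x^2)·Dx^2  (order 2).
h: a_k = 0, -6, -6, -1, 1, -9/20, -11/12, 93/280, …
ICs: h(0) = 0, h′(0) = -6.

f: a_k = 0, -3, 0, 1, 0, -3/5, 0, 3/7, …
g: a_k = 2, 2, 1, 1/3, 1/12, 1/60, 1/360, 1/2520, …
Product ⇒ symmetric product L₀, ord ≤ 2.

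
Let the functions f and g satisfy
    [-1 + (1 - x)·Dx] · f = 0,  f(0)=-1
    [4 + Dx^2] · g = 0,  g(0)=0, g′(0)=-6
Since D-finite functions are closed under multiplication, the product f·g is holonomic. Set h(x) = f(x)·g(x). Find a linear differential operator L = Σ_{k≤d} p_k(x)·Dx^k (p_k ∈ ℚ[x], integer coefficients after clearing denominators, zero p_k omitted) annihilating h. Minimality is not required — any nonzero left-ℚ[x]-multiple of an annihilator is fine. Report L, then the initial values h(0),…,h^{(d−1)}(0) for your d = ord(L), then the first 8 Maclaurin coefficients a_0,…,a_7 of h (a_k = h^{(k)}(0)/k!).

L = (-4 + 4·x) + 2·Dx + (-1 + x)·Dx^2  (order 2).
h: a_k = 0, 6, 6, 2, 2, 14/5, 14/5, 286/105, …
ICs: h(0) = 0, h′(0) = 6.

f: a_k = -1, -1, -1, -1, -1, -1, -1, -1, …
g: a_k = 0, -6, 0, 4, 0, -4/5, 0, 8/105, …
Product ⇒ symmetric product L₀, ord ≤ 2.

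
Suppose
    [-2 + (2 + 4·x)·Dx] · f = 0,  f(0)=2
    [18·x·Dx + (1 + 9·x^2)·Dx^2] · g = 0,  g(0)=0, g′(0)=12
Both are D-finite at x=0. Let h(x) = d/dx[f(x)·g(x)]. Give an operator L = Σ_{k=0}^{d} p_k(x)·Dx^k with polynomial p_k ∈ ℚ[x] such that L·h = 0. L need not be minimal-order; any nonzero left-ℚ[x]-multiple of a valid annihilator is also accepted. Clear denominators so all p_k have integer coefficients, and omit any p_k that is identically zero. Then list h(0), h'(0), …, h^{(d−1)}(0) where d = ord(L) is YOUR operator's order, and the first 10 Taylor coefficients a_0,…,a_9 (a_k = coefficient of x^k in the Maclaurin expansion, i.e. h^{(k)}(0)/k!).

f: a_k = 2, 2, -1, 1, -5/4, 7/4, -21/8, 33/8, -429/64, 715/64, …
g: a_k = 0, 12, 0, -36, 0, 972/5, 0, -8748/7, 0, 8748, …
L₀ := L_f ⊗_s L_g (sym. prod.), ord ≤ 2.
h=h₀': d/dx-closure on L₀ ⇒ L.
L = (5 + 60·x - 84·x^2 - 324·x^3 - 81·x^4) + (8 + 58·x + 18·x^2 - 618·x^3 - 1134·x^4 - 324·x^5)·Dx + (1 - 2·x - 14·x^2 - 54·x^3 - 219·x^4 - 324·x^5 - 108·x^6)·Dx^2  (order 2).
h: a_k = 24, 48, -252, -240, 2049, 11214/5, -187623/10, -649188/35, 18664911/112, 9280347/56, …
ICs: h(0) = 24, h′(0) = 48.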